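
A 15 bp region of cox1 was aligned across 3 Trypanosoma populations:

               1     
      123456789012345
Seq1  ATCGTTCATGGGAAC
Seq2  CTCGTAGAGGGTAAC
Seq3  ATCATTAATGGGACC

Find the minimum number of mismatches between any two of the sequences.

Pairwise Hamming distances:
  Seq1 vs Seq2: 5
  Seq1 vs Seq3: 3
  Seq2 vs Seq3: 7
The smallest is 3, between Seq1 and Seq3.

3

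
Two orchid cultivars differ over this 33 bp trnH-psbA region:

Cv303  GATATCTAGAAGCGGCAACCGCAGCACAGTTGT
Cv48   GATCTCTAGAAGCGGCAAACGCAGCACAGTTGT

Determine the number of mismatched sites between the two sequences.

The sequences differ at positions 4 (A/C), 19 (C/A).
That gives 2 mismatches out of 33 aligned sites, so the Hamming distance is 2.

2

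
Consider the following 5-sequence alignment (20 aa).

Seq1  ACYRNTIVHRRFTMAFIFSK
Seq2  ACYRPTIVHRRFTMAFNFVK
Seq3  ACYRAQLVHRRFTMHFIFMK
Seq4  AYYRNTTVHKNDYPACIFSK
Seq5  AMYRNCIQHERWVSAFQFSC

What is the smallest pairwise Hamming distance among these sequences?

Pairwise Hamming distances:
  Seq1 vs Seq2: 3
  Seq1 vs Seq3: 5
  Seq1 vs Seq4: 8
  Seq1 vs Seq5: 9
  Seq2 vs Seq3: 6
  Seq2 vs Seq4: 11
  Seq2 vs Seq5: 11
  Seq3 vs Seq4: 12
  Seq3 vs Seq5: 13
  Seq4 vs Seq5: 12
The smallest is 3, between Seq1 and Seq2.

3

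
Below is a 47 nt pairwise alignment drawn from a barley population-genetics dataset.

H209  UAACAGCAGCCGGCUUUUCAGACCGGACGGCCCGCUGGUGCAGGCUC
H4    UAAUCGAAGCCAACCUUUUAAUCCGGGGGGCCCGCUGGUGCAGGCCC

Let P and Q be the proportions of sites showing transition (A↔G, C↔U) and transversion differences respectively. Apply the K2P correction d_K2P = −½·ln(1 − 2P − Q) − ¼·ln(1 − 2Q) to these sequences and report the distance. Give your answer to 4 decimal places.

The sequences differ at positions 4 (C/U, transition), 5 (A/C, transversion), 7 (C/A, transversion), 12 (G/A, transition), 13 (G/A, transition), 15 (U/C, transition), 19 (C/U, transition), 21 (G/A, transition), 22 (A/U, transversion), 27 (A/G, transition), 28 (C/G, transversion), 46 (U/C, transition).
Of the 12 differences, 8 transitions and 4 transversions over 47 sites: P = 8/47 = 0.170213, Q = 4/47 = 0.085106.
d = −0.5·ln(0.574468) − 0.25·ln(0.829788) = −0.5·(-0.554311) − 0.25·(-0.186585) = 0.3238.

0.3238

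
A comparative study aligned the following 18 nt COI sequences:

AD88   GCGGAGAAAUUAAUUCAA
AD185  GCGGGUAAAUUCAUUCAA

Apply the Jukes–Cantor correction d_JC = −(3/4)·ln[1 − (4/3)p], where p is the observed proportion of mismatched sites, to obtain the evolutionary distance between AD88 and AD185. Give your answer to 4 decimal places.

Mismatches occur at site 5 (A→G), site 6 (G→U), site 12 (A→C).
p = 3/18 = 0.166667.
d = −0.75 · ln(1 − (4/3)·0.166667) = −0.75 · ln(0.777777) = −0.75 · (-0.251315) = 0.1885.

0.1885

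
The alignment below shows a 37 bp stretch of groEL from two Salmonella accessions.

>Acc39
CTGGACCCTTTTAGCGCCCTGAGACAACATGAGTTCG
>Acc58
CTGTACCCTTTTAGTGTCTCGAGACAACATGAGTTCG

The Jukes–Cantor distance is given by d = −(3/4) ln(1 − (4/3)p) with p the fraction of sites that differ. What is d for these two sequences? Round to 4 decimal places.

0.1490

Differing sites — 4:G/T; 15:C/T; 17:C/T; 19:C/T; 20:T/C.
p = 5/37 = 0.135135.
d = −0.75 · ln(1 − (4/3)·0.135135) = −0.75 · ln(0.819820) = −0.75 · (-0.198670) = 0.1490.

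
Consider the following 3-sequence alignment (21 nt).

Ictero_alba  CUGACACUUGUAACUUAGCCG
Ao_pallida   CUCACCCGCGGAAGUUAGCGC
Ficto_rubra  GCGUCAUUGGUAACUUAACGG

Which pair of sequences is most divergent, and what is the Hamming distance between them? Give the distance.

Pairwise Hamming distances:
  Ictero_alba vs Ao_pallida: 8
  Ictero_alba vs Ficto_rubra: 7
  Ao_pallida vs Ficto_rubra: 12
The largest is 12, between Ao_pallida and Ficto_rubra.

12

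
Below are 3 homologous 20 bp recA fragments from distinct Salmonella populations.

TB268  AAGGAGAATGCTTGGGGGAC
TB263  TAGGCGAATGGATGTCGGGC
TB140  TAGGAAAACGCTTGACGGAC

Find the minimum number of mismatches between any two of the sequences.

Pairwise Hamming distances:
  TB268 vs TB263: 7
  TB268 vs TB140: 5
  TB263 vs TB140: 7
The smallest is 5, between TB268 and TB140.

5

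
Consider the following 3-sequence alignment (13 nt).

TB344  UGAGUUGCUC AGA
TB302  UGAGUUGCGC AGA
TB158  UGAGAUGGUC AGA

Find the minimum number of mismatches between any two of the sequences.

1

Pairwise Hamming distances:
  TB344 vs TB302: 1
  TB344 vs TB158: 2
  TB302 vs TB158: 3
The smallest is 1, between TB344 and TB302.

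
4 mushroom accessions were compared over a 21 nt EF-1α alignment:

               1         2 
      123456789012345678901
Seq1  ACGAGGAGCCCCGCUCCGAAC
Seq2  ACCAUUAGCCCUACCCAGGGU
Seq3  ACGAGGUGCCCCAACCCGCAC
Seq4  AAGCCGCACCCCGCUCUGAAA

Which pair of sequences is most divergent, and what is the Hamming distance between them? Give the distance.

14

Pairwise Hamming distances:
  Seq1 vs Seq2: 10
  Seq1 vs Seq3: 5
  Seq1 vs Seq4: 7
  Seq2 vs Seq3: 10
  Seq2 vs Seq4: 14
  Seq3 vs Seq4: 11
The largest is 14, between Seq2 and Seq4.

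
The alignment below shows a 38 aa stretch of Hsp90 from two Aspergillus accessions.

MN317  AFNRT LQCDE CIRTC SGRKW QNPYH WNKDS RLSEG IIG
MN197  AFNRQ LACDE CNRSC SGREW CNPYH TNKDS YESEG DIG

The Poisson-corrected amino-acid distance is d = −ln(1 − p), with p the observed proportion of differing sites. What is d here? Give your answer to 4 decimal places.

The sequences differ at positions 5 (T/Q), 7 (Q/A), 12 (I/N), 14 (T/S), 19 (K/E), 21 (Q/C), 26 (W/T), 31 (R/Y), 32 (L/E), 36 (I/D).
p = 10/38 = 0.263158.
d = −ln(1 − 0.263158) = −ln(0.736842) = 0.3054.

0.3054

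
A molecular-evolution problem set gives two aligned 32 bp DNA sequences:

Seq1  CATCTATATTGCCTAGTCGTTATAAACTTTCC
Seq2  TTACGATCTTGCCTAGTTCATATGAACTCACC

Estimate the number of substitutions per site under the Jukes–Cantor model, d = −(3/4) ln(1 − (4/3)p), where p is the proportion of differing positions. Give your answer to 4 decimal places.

0.4598

Mismatches occur at site 1 (C↔T), site 2 (A↔T), site 3 (T↔A), site 5 (T↔G), site 8 (A↔C), site 18 (C↔T), site 19 (G↔C), site 20 (T↔A), site 24 (A↔G), site 29 (T↔C), site 30 (T↔A).
p = 11/32 = 0.343750.
d = −0.75 · ln(1 − (4/3)·0.343750) = −0.75 · ln(0.541667) = −0.75 · (-0.613104) = 0.4598.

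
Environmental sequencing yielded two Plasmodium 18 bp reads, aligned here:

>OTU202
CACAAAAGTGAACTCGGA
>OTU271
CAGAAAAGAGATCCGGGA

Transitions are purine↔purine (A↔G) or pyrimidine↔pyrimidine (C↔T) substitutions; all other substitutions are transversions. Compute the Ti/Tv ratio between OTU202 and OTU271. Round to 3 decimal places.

Mismatches occur at site 3 (C/G, transversion), site 9 (T/A, transversion), site 12 (A/T, transversion), site 14 (T/C, transition), site 15 (C/G, transversion).
Of the 5 differences, 1 transition and 4 transversions, so Ti/Tv = 1/4 = 0.250.

0.250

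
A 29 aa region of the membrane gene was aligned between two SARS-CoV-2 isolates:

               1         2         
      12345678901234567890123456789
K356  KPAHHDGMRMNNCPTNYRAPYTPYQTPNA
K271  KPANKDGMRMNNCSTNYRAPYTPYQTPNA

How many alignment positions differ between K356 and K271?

3

The sequences differ at positions 4 (H/N), 5 (H/K), 14 (P/S).
That gives 3 mismatches out of 29 aligned sites, so the Hamming distance is 3.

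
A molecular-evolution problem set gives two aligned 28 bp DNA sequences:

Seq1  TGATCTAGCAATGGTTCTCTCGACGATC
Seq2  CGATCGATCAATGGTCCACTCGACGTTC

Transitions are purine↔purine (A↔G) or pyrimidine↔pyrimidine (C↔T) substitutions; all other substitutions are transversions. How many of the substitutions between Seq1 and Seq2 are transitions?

2

Differing sites — 1:T/C (Ti); 6:T/G (Tv); 8:G/T (Tv); 16:T/C (Ti); 18:T/A (Tv); 26:A/T (Tv).
Of the 6 differences, 2 transitions and 4 transversions, so the answer is 2.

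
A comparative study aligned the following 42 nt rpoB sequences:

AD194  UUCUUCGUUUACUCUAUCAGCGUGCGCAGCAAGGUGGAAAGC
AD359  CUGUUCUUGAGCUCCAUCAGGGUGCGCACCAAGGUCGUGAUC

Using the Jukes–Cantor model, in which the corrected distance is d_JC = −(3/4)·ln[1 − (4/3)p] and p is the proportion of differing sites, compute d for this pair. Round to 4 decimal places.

0.3992

The sequences differ at positions 1 (U/C), 3 (C/G), 7 (G/U), 9 (U/G), 10 (U/A), 11 (A/G), 15 (U/C), 21 (C/G), 29 (G/C), 36 (G/C), 38 (A/U), 39 (A/G), 41 (G/U).
p = 13/42 = 0.309524.
d = −0.75 · ln(1 − (4/3)·0.309524) = −0.75 · ln(0.587301) = −0.75 · (-0.532218) = 0.3992.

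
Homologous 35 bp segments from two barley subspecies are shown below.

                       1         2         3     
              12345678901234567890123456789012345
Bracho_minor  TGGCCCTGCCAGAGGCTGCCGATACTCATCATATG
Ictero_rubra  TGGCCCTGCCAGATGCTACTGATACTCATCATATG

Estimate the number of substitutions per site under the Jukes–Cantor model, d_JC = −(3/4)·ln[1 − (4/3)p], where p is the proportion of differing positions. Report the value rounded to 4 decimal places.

Mismatches occur at site 14 (G/T), site 18 (G/A), site 20 (C/T).
p = 3/35 = 0.085714.
d = −0.75 · ln(1 − (4/3)·0.085714) = −0.75 · ln(0.885715) = −0.75 · (-0.121360) = 0.0910.

0.0910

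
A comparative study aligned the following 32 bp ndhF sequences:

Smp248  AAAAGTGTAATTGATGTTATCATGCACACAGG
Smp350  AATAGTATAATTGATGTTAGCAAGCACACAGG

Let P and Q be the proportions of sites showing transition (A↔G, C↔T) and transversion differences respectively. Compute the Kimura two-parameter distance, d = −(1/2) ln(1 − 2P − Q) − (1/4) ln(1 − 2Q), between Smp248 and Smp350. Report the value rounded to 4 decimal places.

The sequences differ at positions 3 (A/T, transversion), 7 (G/A, transition), 20 (T/G, transversion), 23 (T/A, transversion).
Of the 4 differences, 1 transition and 3 transversions over 32 sites: P = 1/32 = 0.031250, Q = 3/32 = 0.093750.
d = −0.5·ln(0.843750) − 0.25·ln(0.812500) = −0.5·(-0.169899) − 0.25·(-0.207639) = 0.1369.

0.1369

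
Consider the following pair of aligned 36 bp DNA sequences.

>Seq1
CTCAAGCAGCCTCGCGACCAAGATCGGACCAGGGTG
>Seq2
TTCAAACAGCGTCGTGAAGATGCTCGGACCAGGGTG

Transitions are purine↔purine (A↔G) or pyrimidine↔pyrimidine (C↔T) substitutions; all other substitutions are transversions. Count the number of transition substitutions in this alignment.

3

Differing sites — 1:C/T (Ti); 6:G/A (Ti); 11:C/G (Tv); 15:C/T (Ti); 18:C/A (Tv); 19:C/G (Tv); 21:A/T (Tv); 23:A/C (Tv).
Of the 8 differences, 3 transitions and 5 transversions, so the answer is 3.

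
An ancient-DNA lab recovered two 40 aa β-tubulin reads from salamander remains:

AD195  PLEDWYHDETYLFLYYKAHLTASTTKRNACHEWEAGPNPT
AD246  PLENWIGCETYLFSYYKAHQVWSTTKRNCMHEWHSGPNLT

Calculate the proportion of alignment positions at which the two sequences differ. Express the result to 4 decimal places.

0.3250

Differing sites — 4:D/N; 6:Y/I; 7:H/G; 8:D/C; 14:L/S; 20:L/Q; 21:T/V; 22:A/W; 29:A/C; 30:C/M; 34:E/H; 35:A/S; 39:P/L.
There are 13 differences over 40 sites, so p = 13/40 = 0.3250.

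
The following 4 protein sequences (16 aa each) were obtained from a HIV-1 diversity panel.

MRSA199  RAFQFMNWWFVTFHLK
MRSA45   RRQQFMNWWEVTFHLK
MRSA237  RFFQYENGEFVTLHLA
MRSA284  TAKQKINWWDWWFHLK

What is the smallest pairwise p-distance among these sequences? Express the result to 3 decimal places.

Pairwise Hamming distances:
  MRSA199 vs MRSA45: 3
  MRSA199 vs MRSA237: 7
  MRSA199 vs MRSA284: 7
  MRSA45 vs MRSA237: 9
  MRSA45 vs MRSA284: 8
  MRSA237 vs MRSA284: 12
The smallest is 3 mismatches, between MRSA199 and MRSA45; p = 3/16 = 0.188.

0.188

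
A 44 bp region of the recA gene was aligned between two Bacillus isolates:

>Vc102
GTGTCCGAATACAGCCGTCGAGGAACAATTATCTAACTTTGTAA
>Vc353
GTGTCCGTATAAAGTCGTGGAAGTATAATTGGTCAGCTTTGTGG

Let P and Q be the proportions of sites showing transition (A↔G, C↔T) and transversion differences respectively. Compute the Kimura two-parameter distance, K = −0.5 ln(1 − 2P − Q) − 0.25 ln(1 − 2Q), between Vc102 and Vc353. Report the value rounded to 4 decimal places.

Differing sites — 8:A/T (Tv); 12:C/A (Tv); 15:C/T (Ti); 19:C/G (Tv); 22:G/A (Ti); 24:A/T (Tv); 26:C/T (Ti); 31:A/G (Ti); 32:T/G (Tv); 33:C/T (Ti); 34:T/C (Ti); 36:A/G (Ti); 43:A/G (Ti); 44:A/G (Ti).
Of the 14 differences, 9 transitions and 5 transversions over 44 sites: P = 9/44 = 0.204545, Q = 5/44 = 0.113636.
d = −0.5·ln(0.477274) − 0.25·ln(0.772728) = −0.5·(-0.739665) − 0.25·(-0.257828) = 0.4343.

0.4343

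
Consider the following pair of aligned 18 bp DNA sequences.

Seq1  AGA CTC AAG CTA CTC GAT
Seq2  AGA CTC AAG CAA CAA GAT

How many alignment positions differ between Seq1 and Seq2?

Mismatches occur at site 11 (T/A), site 14 (T/A), site 15 (C/A).
That gives 3 mismatches out of 18 aligned sites, so the Hamming distance is 3.

3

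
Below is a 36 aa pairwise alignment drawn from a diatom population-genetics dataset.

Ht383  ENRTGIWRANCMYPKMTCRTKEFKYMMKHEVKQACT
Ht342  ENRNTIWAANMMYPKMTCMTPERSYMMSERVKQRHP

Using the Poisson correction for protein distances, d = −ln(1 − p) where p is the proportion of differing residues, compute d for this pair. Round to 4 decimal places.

Mismatches occur at site 4 (T/N), site 5 (G/T), site 8 (R/A), site 11 (C/M), site 19 (R/M), site 21 (K/P), site 23 (F/R), site 24 (K/S), site 28 (K/S), site 29 (H/E), site 30 (E/R), site 34 (A/R), site 35 (C/H), site 36 (T/P).
p = 14/36 = 0.388889.
d = −ln(1 − 0.388889) = −ln(0.611111) = 0.4925.

0.4925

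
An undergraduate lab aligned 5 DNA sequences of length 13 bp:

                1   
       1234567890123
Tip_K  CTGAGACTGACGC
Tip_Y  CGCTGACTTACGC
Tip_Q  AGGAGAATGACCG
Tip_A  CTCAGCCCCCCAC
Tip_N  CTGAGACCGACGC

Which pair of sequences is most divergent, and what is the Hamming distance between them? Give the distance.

Pairwise Hamming distances:
  Tip_K vs Tip_Y: 4
  Tip_K vs Tip_Q: 5
  Tip_K vs Tip_A: 6
  Tip_K vs Tip_N: 1
  Tip_Y vs Tip_Q: 7
  Tip_Y vs Tip_A: 7
  Tip_Y vs Tip_N: 5
  Tip_Q vs Tip_A: 10
  Tip_Q vs Tip_N: 6
  Tip_A vs Tip_N: 5
The largest is 10, between Tip_Q and Tip_A.

10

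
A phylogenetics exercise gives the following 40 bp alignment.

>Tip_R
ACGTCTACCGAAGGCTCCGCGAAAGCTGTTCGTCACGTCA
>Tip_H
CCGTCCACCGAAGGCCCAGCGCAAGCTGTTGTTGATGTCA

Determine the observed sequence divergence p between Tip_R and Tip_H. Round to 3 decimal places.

0.225

Mismatches occur at site 1 (A↔C), site 6 (T↔C), site 16 (T↔C), site 18 (C↔A), site 22 (A↔C), site 31 (C↔G), site 32 (G↔T), site 34 (C↔G), site 36 (C↔T).
There are 9 differences over 40 sites, so p = 9/40 = 0.225.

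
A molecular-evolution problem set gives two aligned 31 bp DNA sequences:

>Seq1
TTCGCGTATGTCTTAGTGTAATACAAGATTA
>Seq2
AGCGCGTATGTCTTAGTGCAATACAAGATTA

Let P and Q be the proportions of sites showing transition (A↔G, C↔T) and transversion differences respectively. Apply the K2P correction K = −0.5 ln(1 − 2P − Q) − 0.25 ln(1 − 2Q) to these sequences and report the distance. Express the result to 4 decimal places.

Mismatches occur at site 1 (T→A, transversion), site 2 (T→G, transversion), site 19 (T→C, transition).
Of the 3 differences, 1 transition and 2 transversions over 31 sites: P = 1/31 = 0.032258, Q = 2/31 = 0.064516.
d = −0.5·ln(0.870968) − 0.25·ln(0.870968) = −0.5·(-0.138150) − 0.25·(-0.138150) = 0.1036.

0.1036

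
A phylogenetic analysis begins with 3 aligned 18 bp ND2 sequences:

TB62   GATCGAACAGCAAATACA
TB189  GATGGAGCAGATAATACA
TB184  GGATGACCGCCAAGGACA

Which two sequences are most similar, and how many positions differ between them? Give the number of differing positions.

4

Pairwise Hamming distances:
  TB62 vs TB189: 4
  TB62 vs TB184: 8
  TB189 vs TB184: 10
The smallest is 4, between TB62 and TB189.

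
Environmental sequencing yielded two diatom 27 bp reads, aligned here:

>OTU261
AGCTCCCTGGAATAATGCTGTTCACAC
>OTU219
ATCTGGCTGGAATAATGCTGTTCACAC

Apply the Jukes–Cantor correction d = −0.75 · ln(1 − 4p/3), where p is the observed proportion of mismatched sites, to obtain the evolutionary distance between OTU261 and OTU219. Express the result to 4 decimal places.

0.1203

Mismatches occur at site 2 (G→T), site 5 (C→G), site 6 (C→G).
p = 3/27 = 0.111111.
d = −0.75 · ln(1 − (4/3)·0.111111) = −0.75 · ln(0.851852) = −0.75 · (-0.160342) = 0.1203.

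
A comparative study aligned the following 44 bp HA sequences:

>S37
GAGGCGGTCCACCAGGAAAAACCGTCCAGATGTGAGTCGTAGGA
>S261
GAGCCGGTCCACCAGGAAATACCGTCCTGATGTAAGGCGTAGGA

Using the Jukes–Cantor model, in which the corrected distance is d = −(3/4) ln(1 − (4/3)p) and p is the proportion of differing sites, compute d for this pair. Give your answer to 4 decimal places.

The sequences differ at positions 4 (G/C), 20 (A/T), 28 (A/T), 34 (G/A), 37 (T/G).
p = 5/44 = 0.113636.
d = −0.75 · ln(1 − (4/3)·0.113636) = −0.75 · ln(0.848485) = −0.75 · (-0.164303) = 0.1232.

0.1232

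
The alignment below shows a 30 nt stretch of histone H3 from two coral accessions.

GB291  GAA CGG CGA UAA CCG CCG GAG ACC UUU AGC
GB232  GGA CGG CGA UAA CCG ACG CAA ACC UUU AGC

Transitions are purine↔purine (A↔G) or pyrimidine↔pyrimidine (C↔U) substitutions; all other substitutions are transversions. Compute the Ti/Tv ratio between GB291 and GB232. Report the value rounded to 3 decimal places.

1.000

Differing sites — 2:A/G (Ti); 16:C/A (Tv); 19:G/C (Tv); 21:G/A (Ti).
Of the 4 differences, 2 transitions and 2 transversions, so Ti/Tv = 2/2 = 1.000.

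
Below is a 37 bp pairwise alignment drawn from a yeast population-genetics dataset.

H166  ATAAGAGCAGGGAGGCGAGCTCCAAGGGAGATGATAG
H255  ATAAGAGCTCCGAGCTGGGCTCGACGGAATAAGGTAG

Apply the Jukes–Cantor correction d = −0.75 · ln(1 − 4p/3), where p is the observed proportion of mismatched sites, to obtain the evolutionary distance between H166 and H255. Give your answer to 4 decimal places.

0.4248

Differing sites — 9:A/T; 10:G/C; 11:G/C; 15:G/C; 16:C/T; 18:A/G; 23:C/G; 25:A/C; 28:G/A; 30:G/T; 32:T/A; 34:A/G.
p = 12/37 = 0.324324.
d = −0.75 · ln(1 − (4/3)·0.324324) = −0.75 · ln(0.567568) = −0.75 · (-0.566395) = 0.4248.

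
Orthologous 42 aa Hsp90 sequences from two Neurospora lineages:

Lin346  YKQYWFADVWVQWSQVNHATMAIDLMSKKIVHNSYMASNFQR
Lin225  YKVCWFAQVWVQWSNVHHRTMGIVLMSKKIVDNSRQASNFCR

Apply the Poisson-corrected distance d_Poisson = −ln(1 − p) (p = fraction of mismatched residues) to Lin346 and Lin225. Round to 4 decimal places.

Differing sites — 3:Q/V; 4:Y/C; 8:D/Q; 15:Q/N; 17:N/H; 19:A/R; 22:A/G; 24:D/V; 32:H/D; 35:Y/R; 36:M/Q; 41:Q/C.
p = 12/42 = 0.285714.
d = −ln(1 − 0.285714) = −ln(0.714286) = 0.3365.

0.3365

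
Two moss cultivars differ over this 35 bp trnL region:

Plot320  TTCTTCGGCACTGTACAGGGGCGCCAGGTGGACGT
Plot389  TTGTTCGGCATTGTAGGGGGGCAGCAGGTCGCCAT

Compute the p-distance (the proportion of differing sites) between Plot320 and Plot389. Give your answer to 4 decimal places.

The sequences differ at positions 3 (C/G), 11 (C/T), 16 (C/G), 17 (A/G), 23 (G/A), 24 (C/G), 30 (G/C), 32 (A/C), 34 (G/A).
There are 9 differences over 35 sites, so p = 9/35 = 0.2571.

0.2571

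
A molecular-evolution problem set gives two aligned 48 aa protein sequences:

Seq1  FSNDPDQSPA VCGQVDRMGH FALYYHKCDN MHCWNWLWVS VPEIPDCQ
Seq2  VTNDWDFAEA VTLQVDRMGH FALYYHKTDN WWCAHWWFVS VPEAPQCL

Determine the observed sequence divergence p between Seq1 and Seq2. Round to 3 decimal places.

0.375

The sequences differ at positions 1 (F/V), 2 (S/T), 5 (P/W), 7 (Q/F), 8 (S/A), 9 (P/E), 12 (C/T), 13 (G/L), 28 (C/T), 31 (M/W), 32 (H/W), 34 (W/A), 35 (N/H), 37 (L/W), 38 (W/F), 44 (I/A), 46 (D/Q), 48 (Q/L).
There are 18 differences over 48 sites, so p = 18/48 = 0.375.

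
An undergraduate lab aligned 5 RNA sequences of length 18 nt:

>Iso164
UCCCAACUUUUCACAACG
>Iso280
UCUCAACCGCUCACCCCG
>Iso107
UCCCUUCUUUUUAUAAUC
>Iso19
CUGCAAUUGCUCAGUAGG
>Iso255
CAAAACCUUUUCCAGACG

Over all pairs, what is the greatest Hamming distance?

13

Pairwise Hamming distances:
  Iso164 vs Iso280: 6
  Iso164 vs Iso107: 6
  Iso164 vs Iso19: 9
  Iso164 vs Iso255: 8
  Iso280 vs Iso107: 12
  Iso280 vs Iso19: 9
  Iso280 vs Iso255: 12
  Iso107 vs Iso19: 13
  Iso107 vs Iso255: 12
  Iso19 vs Iso255: 11
The largest is 13, between Iso107 and Iso19.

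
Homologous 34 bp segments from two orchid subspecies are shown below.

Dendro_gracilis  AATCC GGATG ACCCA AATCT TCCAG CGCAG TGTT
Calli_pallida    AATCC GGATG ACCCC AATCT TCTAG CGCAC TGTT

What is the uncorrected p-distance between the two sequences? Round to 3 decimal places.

Differing sites — 15:A/C; 23:C/T; 30:G/C.
There are 3 differences over 34 sites, so p = 3/34 = 0.088.

0.088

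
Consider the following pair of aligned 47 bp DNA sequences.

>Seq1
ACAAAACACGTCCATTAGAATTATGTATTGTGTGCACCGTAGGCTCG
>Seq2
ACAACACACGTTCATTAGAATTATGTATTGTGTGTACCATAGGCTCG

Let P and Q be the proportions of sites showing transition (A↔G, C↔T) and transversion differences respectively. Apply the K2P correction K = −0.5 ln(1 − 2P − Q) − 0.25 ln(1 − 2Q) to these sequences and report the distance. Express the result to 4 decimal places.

0.0915

Differing sites — 5:A/C (Tv); 12:C/T (Ti); 35:C/T (Ti); 39:G/A (Ti).
Of the 4 differences, 3 transitions and 1 transversion over 47 sites: P = 3/47 = 0.063830, Q = 1/47 = 0.021277.
d = −0.5·ln(0.851063) − 0.25·ln(0.957446) = −0.5·(-0.161269) − 0.25·(-0.043486) = 0.0915.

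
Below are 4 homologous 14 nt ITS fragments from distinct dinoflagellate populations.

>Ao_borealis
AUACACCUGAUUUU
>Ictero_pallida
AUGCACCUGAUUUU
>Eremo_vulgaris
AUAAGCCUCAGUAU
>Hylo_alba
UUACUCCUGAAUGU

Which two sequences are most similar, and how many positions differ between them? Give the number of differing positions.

Pairwise Hamming distances:
  Ao_borealis vs Ictero_pallida: 1
  Ao_borealis vs Eremo_vulgaris: 5
  Ao_borealis vs Hylo_alba: 4
  Ictero_pallida vs Eremo_vulgaris: 6
  Ictero_pallida vs Hylo_alba: 5
  Eremo_vulgaris vs Hylo_alba: 6
The smallest is 1, between Ao_borealis and Ictero_pallida.

1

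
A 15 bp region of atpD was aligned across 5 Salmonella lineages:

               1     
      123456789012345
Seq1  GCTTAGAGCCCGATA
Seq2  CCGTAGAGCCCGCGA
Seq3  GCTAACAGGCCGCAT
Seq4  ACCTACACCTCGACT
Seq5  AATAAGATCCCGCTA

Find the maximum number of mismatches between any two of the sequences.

9

Pairwise Hamming distances:
  Seq1 vs Seq2: 4
  Seq1 vs Seq3: 6
  Seq1 vs Seq4: 7
  Seq1 vs Seq5: 5
  Seq2 vs Seq3: 7
  Seq2 vs Seq4: 8
  Seq2 vs Seq5: 6
  Seq3 vs Seq4: 8
  Seq3 vs Seq5: 7
  Seq4 vs Seq5: 9
The largest is 9, between Seq4 and Seq5.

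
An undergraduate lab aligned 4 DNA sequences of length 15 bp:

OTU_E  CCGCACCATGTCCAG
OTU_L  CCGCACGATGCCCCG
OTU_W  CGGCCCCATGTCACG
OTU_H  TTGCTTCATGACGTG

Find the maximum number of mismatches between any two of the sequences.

Pairwise Hamming distances:
  OTU_E vs OTU_L: 3
  OTU_E vs OTU_W: 4
  OTU_E vs OTU_H: 7
  OTU_L vs OTU_W: 5
  OTU_L vs OTU_H: 8
  OTU_W vs OTU_H: 7
The largest is 8, between OTU_L and OTU_H.

8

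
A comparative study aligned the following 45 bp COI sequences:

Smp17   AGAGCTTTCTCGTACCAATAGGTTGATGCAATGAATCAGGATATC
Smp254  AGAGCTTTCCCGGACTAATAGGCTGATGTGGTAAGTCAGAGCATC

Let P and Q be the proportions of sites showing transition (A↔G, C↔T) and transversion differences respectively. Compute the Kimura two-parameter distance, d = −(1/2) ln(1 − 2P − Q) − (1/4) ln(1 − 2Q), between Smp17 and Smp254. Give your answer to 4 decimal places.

0.3692

Differing sites — 10:T/C (Ti); 13:T/G (Tv); 16:C/T (Ti); 23:T/C (Ti); 29:C/T (Ti); 30:A/G (Ti); 31:A/G (Ti); 33:G/A (Ti); 35:A/G (Ti); 40:G/A (Ti); 41:A/G (Ti); 42:T/C (Ti).
Of the 12 differences, 11 transitions and 1 transversion over 45 sites: P = 11/45 = 0.244444, Q = 1/45 = 0.022222.
d = −0.5·ln(0.488890) − 0.25·ln(0.955556) = −0.5·(-0.715618) − 0.25·(-0.045462) = 0.3692.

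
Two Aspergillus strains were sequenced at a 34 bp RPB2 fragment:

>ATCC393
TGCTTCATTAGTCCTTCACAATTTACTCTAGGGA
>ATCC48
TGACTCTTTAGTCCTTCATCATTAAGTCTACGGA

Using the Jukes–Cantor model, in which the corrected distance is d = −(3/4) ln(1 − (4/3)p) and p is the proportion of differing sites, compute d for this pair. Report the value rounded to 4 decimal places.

0.2824

The sequences differ at positions 3 (C/A), 4 (T/C), 7 (A/T), 19 (C/T), 20 (A/C), 24 (T/A), 26 (C/G), 31 (G/C).
p = 8/34 = 0.235294.
d = −0.75 · ln(1 − (4/3)·0.235294) = −0.75 · ln(0.686275) = −0.75 · (-0.376477) = 0.2824.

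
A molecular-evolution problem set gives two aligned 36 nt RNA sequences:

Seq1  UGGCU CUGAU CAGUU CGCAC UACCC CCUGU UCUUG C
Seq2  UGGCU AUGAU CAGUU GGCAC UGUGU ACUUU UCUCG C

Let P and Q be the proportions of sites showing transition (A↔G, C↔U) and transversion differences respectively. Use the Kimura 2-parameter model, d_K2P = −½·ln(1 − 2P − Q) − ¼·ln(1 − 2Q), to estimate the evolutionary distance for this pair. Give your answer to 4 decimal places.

0.3054

Mismatches occur at site 6 (C/A, transversion), site 16 (C/G, transversion), site 22 (A/G, transition), site 23 (C/U, transition), site 24 (C/G, transversion), site 25 (C/U, transition), site 26 (C/A, transversion), site 29 (G/U, transversion), site 34 (U/C, transition).
Of the 9 differences, 4 transitions and 5 transversions over 36 sites: P = 4/36 = 0.111111, Q = 5/36 = 0.138889.
d = −0.5·ln(0.638889) − 0.25·ln(0.722222) = −0.5·(-0.448025) − 0.25·(-0.325423) = 0.3054.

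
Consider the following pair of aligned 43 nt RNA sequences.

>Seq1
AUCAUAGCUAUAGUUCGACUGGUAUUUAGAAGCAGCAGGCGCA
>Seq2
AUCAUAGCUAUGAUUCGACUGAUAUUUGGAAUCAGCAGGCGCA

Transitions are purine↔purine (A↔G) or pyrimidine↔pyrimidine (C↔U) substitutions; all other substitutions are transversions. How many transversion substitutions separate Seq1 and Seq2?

Mismatches occur at site 12 (A↔G, transition), site 13 (G↔A, transition), site 22 (G↔A, transition), site 28 (A↔G, transition), site 32 (G↔U, transversion).
Of the 5 differences, 4 transitions and 1 transversion, so the answer is 1.

1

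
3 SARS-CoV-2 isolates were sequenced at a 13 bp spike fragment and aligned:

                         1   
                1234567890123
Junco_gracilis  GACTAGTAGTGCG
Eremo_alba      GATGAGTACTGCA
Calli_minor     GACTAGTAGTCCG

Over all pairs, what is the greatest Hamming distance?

5

Pairwise Hamming distances:
  Junco_gracilis vs Eremo_alba: 4
  Junco_gracilis vs Calli_minor: 1
  Eremo_alba vs Calli_minor: 5
The largest is 5, between Eremo_alba and Calli_minor.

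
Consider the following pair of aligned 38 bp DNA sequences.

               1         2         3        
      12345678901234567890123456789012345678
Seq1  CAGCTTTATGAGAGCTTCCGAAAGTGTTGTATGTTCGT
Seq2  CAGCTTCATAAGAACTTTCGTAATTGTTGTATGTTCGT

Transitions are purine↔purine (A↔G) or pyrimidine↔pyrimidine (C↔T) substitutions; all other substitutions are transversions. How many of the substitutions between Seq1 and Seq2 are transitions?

The sequences differ at positions 7 (T/C, transition), 10 (G/A, transition), 14 (G/A, transition), 18 (C/T, transition), 21 (A/T, transversion), 24 (G/T, transversion).
Of the 6 differences, 4 transitions and 2 transversions, so the answer is 4.

4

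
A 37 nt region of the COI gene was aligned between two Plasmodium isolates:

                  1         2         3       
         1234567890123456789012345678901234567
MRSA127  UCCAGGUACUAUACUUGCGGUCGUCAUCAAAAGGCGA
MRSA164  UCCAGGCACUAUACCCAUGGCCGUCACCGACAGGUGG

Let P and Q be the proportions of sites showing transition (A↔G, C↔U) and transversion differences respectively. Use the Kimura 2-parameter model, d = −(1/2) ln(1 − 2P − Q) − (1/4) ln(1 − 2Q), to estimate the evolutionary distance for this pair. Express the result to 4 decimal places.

Differing sites — 7:U/C (Ti); 15:U/C (Ti); 16:U/C (Ti); 17:G/A (Ti); 18:C/U (Ti); 21:U/C (Ti); 27:U/C (Ti); 29:A/G (Ti); 31:A/C (Tv); 35:C/U (Ti); 37:A/G (Ti).
Of the 11 differences, 10 transitions and 1 transversion over 37 sites: P = 10/37 = 0.270270, Q = 1/37 = 0.027027.
d = −0.5·ln(0.432433) − 0.25·ln(0.945946) = −0.5·(-0.838328) − 0.25·(-0.055570) = 0.4331.

0.4331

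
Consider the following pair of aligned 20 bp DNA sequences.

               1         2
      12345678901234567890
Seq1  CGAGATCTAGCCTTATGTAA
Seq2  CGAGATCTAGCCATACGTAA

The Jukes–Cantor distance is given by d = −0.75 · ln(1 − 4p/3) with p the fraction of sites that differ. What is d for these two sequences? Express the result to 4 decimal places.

0.1073

Mismatches occur at site 13 (T/A), site 16 (T/C).
p = 2/20 = 0.100000.
d = −0.75 · ln(1 − (4/3)·0.100000) = −0.75 · ln(0.866667) = −0.75 · (-0.143100) = 0.1073.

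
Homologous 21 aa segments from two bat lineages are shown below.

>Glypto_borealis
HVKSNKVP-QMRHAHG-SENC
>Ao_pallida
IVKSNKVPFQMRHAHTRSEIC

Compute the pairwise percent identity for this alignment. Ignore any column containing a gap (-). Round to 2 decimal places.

Excluding the 2 gap columns leaves 19 comparable sites.
Mismatches occur at site 1 (H↔I), site 16 (G↔T), site 20 (N↔I).
16 of the 19 comparable sites match, so the percent identity is 16/19 × 100 = 84.21%.

84.21%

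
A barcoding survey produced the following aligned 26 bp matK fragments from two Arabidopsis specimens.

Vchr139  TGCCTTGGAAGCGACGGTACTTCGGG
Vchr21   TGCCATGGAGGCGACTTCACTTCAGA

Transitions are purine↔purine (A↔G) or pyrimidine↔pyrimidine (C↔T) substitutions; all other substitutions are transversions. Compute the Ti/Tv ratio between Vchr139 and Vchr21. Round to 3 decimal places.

Differing sites — 5:T/A (Tv); 10:A/G (Ti); 16:G/T (Tv); 17:G/T (Tv); 18:T/C (Ti); 24:G/A (Ti); 26:G/A (Ti).
Of the 7 differences, 4 transitions and 3 transversions, so Ti/Tv = 4/3 = 1.333.

1.333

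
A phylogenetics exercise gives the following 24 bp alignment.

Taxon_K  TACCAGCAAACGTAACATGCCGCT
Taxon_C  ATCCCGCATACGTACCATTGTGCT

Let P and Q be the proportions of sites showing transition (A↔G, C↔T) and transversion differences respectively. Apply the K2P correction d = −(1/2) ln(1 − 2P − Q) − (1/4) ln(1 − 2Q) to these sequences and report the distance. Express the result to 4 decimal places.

0.4539

The sequences differ at positions 1 (T/A, transversion), 2 (A/T, transversion), 5 (A/C, transversion), 9 (A/T, transversion), 15 (A/C, transversion), 19 (G/T, transversion), 20 (C/G, transversion), 21 (C/T, transition).
Of the 8 differences, 1 transition and 7 transversions over 24 sites: P = 1/24 = 0.041667, Q = 7/24 = 0.291667.
d = −0.5·ln(0.624999) − 0.25·ln(0.416666) = −0.5·(-0.470005) − 0.25·(-0.875470) = 0.4539.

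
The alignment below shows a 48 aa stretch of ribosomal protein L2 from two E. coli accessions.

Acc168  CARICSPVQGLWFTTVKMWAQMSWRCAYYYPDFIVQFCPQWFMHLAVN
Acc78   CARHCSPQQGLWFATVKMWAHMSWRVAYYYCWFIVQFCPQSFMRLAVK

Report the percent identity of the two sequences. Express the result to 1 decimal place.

Mismatches occur at site 4 (I→H), site 8 (V→Q), site 14 (T→A), site 21 (Q→H), site 26 (C→V), site 31 (P→C), site 32 (D→W), site 41 (W→S), site 44 (H→R), site 48 (N→K).
38 of the 48 sites match, so the percent identity is 38/48 × 100 = 79.2%.

79.2%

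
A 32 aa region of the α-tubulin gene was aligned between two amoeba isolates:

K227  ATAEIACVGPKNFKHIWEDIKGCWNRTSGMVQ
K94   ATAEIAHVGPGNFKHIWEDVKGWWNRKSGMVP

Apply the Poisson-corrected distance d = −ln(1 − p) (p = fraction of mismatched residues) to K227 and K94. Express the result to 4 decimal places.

0.2076

The sequences differ at positions 7 (C/H), 11 (K/G), 20 (I/V), 23 (C/W), 27 (T/K), 32 (Q/P).
p = 6/32 = 0.187500.
d = −ln(1 − 0.187500) = −ln(0.812500) = 0.2076.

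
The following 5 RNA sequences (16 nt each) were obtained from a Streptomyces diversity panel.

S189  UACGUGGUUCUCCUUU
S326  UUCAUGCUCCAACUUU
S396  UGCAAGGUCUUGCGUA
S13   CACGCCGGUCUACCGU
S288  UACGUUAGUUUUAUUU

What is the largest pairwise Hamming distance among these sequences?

12

Pairwise Hamming distances:
  S189 vs S326: 6
  S189 vs S396: 8
  S189 vs S13: 7
  S189 vs S288: 6
  S326 vs S396: 8
  S326 vs S13: 11
  S326 vs S288: 10
  S396 vs S13: 12
  S396 vs S288: 11
  S13 vs S288: 9
The largest is 12, between S396 and S13.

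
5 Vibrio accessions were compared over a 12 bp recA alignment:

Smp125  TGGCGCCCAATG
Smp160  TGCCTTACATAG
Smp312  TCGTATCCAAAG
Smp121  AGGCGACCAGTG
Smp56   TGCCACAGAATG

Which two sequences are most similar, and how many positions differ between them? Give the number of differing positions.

Pairwise Hamming distances:
  Smp125 vs Smp160: 6
  Smp125 vs Smp312: 5
  Smp125 vs Smp121: 3
  Smp125 vs Smp56: 4
  Smp160 vs Smp312: 6
  Smp160 vs Smp121: 7
  Smp160 vs Smp56: 5
  Smp312 vs Smp121: 7
  Smp312 vs Smp56: 7
  Smp121 vs Smp56: 7
The smallest is 3, between Smp125 and Smp121.

3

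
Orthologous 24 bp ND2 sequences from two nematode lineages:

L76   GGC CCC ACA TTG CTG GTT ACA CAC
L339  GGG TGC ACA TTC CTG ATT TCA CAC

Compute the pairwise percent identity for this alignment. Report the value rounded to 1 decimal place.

75.0%

The sequences differ at positions 3 (C/G), 4 (C/T), 5 (C/G), 12 (G/C), 16 (G/A), 19 (A/T).
18 of the 24 sites match, so the percent identity is 18/24 × 100 = 75.0%.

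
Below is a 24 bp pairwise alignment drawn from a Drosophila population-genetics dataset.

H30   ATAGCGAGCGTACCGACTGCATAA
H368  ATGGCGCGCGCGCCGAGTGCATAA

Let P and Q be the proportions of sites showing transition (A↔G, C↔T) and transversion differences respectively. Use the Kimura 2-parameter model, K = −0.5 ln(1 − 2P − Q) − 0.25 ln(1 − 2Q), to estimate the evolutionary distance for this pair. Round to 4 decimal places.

Differing sites — 3:A/G (Ti); 7:A/C (Tv); 11:T/C (Ti); 12:A/G (Ti); 17:C/G (Tv).
Of the 5 differences, 3 transitions and 2 transversions over 24 sites: P = 3/24 = 0.125000, Q = 2/24 = 0.083333.
d = −0.5·ln(0.666667) − 0.25·ln(0.833334) = −0.5·(-0.405465) − 0.25·(-0.182321) = 0.2483.

0.2483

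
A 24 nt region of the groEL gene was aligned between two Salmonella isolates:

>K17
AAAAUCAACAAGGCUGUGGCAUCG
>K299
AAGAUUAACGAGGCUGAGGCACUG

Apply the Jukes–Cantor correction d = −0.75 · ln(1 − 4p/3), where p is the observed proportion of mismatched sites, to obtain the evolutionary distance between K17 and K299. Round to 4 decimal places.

Differing sites — 3:A/G; 6:C/U; 10:A/G; 17:U/A; 22:U/C; 23:C/U.
p = 6/24 = 0.250000.
d = −0.75 · ln(1 − (4/3)·0.250000) = −0.75 · ln(0.666667) = −0.75 · (-0.405465) = 0.3041.

0.3041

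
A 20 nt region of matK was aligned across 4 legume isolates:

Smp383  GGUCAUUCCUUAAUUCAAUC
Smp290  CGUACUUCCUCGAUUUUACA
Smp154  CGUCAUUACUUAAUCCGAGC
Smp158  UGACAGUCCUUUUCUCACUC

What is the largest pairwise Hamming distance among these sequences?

Pairwise Hamming distances:
  Smp383 vs Smp290: 9
  Smp383 vs Smp154: 5
  Smp383 vs Smp158: 7
  Smp290 vs Smp154: 10
  Smp290 vs Smp158: 14
  Smp154 vs Smp158: 11
The largest is 14, between Smp290 and Smp158.

14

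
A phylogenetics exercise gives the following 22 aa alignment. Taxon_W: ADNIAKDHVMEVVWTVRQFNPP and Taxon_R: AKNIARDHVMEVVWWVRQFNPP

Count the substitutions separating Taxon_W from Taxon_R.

3

The sequences differ at positions 2 (D/K), 6 (K/R), 15 (T/W).
That gives 3 mismatches out of 22 aligned sites, so the Hamming distance is 3.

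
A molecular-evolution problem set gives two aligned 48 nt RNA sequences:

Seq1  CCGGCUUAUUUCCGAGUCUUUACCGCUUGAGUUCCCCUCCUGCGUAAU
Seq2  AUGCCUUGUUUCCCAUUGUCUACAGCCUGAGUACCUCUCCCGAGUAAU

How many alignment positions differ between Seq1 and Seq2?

14

Differing sites — 1:C/A; 2:C/U; 4:G/C; 8:A/G; 14:G/C; 16:G/U; 18:C/G; 20:U/C; 24:C/A; 27:U/C; 33:U/A; 36:C/U; 41:U/C; 43:C/A.
That gives 14 mismatches out of 48 aligned sites, so the Hamming distance is 14.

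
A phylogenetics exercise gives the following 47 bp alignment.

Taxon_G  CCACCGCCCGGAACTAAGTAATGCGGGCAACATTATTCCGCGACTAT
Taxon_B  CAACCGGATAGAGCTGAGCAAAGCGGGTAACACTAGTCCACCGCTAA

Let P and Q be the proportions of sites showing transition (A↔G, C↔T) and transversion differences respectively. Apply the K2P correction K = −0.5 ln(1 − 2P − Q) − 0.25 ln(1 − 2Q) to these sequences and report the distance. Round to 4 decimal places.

0.4680

The sequences differ at positions 2 (C/A, transversion), 7 (C/G, transversion), 8 (C/A, transversion), 9 (C/T, transition), 10 (G/A, transition), 13 (A/G, transition), 16 (A/G, transition), 19 (T/C, transition), 22 (T/A, transversion), 28 (C/T, transition), 33 (T/C, transition), 36 (T/G, transversion), 40 (G/A, transition), 42 (G/C, transversion), 43 (A/G, transition), 47 (T/A, transversion).
Of the 16 differences, 9 transitions and 7 transversions over 47 sites: P = 9/47 = 0.191489, Q = 7/47 = 0.148936.
d = −0.5·ln(0.468086) − 0.25·ln(0.702128) = −0.5·(-0.759103) − 0.25·(-0.353640) = 0.4680.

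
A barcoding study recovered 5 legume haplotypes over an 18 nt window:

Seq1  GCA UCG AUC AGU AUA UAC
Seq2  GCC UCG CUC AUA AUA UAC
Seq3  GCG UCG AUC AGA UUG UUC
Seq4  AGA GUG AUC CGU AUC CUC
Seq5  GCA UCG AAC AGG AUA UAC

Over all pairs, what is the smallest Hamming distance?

Pairwise Hamming distances:
  Seq1 vs Seq2: 4
  Seq1 vs Seq3: 5
  Seq1 vs Seq4: 8
  Seq1 vs Seq5: 2
  Seq2 vs Seq3: 6
  Seq2 vs Seq4: 12
  Seq2 vs Seq5: 5
  Seq3 vs Seq4: 10
  Seq3 vs Seq5: 6
  Seq4 vs Seq5: 10
The smallest is 2, between Seq1 and Seq5.

2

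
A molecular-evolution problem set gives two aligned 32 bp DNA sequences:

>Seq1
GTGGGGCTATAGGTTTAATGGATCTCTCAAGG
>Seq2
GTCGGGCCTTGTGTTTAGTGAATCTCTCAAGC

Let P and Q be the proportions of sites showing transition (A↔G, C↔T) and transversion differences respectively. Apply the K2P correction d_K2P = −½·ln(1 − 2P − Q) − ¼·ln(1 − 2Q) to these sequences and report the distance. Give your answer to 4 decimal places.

Differing sites — 3:G/C (Tv); 8:T/C (Ti); 9:A/T (Tv); 11:A/G (Ti); 12:G/T (Tv); 18:A/G (Ti); 21:G/A (Ti); 32:G/C (Tv).
Of the 8 differences, 4 transitions and 4 transversions over 32 sites: P = 4/32 = 0.125000, Q = 4/32 = 0.125000.
d = −0.5·ln(0.625000) − 0.25·ln(0.750000) = −0.5·(-0.470004) − 0.25·(-0.287682) = 0.3069.

0.3069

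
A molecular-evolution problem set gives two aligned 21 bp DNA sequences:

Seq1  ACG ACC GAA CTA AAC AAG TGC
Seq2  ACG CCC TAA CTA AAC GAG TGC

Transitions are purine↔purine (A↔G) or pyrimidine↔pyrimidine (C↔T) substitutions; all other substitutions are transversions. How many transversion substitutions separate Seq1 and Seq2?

2

Mismatches occur at site 4 (A↔C, transversion), site 7 (G↔T, transversion), site 16 (A↔G, transition).
Of the 3 differences, 1 transition and 2 transversions, so the answer is 2.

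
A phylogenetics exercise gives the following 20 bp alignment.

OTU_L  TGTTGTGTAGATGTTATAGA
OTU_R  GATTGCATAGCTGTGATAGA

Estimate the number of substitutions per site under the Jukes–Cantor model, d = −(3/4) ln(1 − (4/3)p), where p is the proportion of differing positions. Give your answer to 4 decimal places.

The sequences differ at positions 1 (T/G), 2 (G/A), 6 (T/C), 7 (G/A), 11 (A/C), 15 (T/G).
p = 6/20 = 0.300000.
d = −0.75 · ln(1 − (4/3)·0.300000) = −0.75 · ln(0.600000) = −0.75 · (-0.510826) = 0.3831.

0.3831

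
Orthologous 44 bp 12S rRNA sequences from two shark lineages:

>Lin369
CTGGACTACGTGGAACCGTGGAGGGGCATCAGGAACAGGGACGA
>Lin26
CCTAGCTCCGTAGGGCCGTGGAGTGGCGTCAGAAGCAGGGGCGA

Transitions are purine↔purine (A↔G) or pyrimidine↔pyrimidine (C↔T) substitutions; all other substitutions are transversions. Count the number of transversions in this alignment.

The sequences differ at positions 2 (T/C, transition), 3 (G/T, transversion), 4 (G/A, transition), 5 (A/G, transition), 8 (A/C, transversion), 12 (G/A, transition), 14 (A/G, transition), 15 (A/G, transition), 24 (G/T, transversion), 28 (A/G, transition), 33 (G/A, transition), 35 (A/G, transition), 41 (A/G, transition).
Of the 13 differences, 10 transitions and 3 transversions, so the answer is 3.

3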